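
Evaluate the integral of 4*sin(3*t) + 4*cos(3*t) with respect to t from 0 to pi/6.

An antiderivative is F(t) = 4*sin(3*t)/3 - 4*cos(3*t)/3.
Then F(pi/6) - F(0) = (4/3) - (-4/3) = 8/3.

8/3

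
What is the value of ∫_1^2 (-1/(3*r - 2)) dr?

-2*log(2)/3

An antiderivative is F(r) = -log(3*r - 2)/3.
Then F(2) - F(1) = (-2*log(2)/3) - (0) = -2*log(2)/3.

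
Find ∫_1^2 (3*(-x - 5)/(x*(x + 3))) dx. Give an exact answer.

-9*log(2) + 2*log(5)

Factor the denominator: x**2 + 3*x = (x + 3)x.
Partial fractions: 3*(-x - 5)/(x*(x + 3)) = 2/(x + 3) - 5/x.
An antiderivative is F(x) = -5*log(x) + 2*log(x + 3).
Then F(2) - F(1) = (log(25/32)) - (log(16)) = -9*log(2) + 2*log(5).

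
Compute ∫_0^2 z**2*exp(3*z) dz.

-2/27 + 26*exp(6)/27

Integrate by parts twice (u = z^2, dv = exp(3*z) dz).
An antiderivative is F(z) = (9*z**2 - 6*z + 2)*exp(3*z)/27.
Then F(2) - F(0) = (26*exp(6)/27) - (2/27) = -2/27 + 26*exp(6)/27.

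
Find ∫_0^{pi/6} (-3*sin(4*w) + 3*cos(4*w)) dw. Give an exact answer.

An antiderivative is F(w) = 3*sin(4*w)/4 + 3*cos(4*w)/4.
Then F(pi/6) - F(0) = (-3/8 + 3*sqrt(3)/8) - (3/4) = -9/8 + 3*sqrt(3)/8.

-9/8 + 3*sqrt(3)/8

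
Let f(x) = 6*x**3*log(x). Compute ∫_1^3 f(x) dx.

-30 + 243*log(3)/2

Integrate by parts once (u = ln x, dv = 6*x**3 dx).
An antiderivative is F(x) = 3*x**4*(4*log(x) - 1)/8.
Then F(3) - F(1) = (-243/8 + 243*log(3)/2) - (-3/8) = -30 + 243*log(3)/2.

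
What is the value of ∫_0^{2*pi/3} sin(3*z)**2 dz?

Use the identity sin^2(3*z) = (1 - cos(6*z))/2.
An antiderivative is F(z) = z/2 - sin(6*z)/12.
Then F(2*pi/3) - F(0) = (pi/3) - (0) = pi/3.

pi/3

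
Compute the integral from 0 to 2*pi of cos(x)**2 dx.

pi

Use the identity cos^2(x) = (1 + cos(2*x))/2.
An antiderivative is F(x) = x/2 + sin(2*x)/4.
Then F(2*pi) - F(0) = (pi) - (0) = pi.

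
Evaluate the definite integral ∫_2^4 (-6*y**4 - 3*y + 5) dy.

-5992/5

By the power rule, an antiderivative is F(y) = -6*y**5/5 - 3*y**2/2 + 5*y.
Then F(4) - F(2) = (-6164/5) - (-172/5) = -5992/5.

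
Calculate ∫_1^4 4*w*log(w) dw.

-15 + 64*log(2)

Integrate by parts once (u = ln w, dv = 4*w dw).
An antiderivative is F(w) = w**2*(2*log(w) - 1).
Then F(4) - F(1) = (-16 + 64*log(2)) - (-1) = -15 + 64*log(2).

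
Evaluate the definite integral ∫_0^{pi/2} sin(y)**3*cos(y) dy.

1/4

Let u = sin(y), so du = cos(y) dy. When y = 0, u = 0; when y = pi/2, u = 1.
The integral becomes ∫ u**3 du from 0 to 1, with antiderivative u**4/4.
Back in y: F(y) = sin(y)**4/4.
Then F(pi/2) - F(0) = (1/4) - (0) = 1/4.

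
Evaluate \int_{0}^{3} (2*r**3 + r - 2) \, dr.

39

By the power rule, an antiderivative is F(r) = r**4/2 + r**2/2 - 2*r.
Then F(3) - F(0) = (39) - (0) = 39.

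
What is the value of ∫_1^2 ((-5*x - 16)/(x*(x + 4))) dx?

log(5/96)

Factor the denominator: x**2 + 4*x = (x + 4)x.
Partial fractions: (-5*x - 16)/(x*(x + 4)) = -1/(x + 4) - 4/x.
An antiderivative is F(x) = -4*log(x) - log(x + 4).
Then F(2) - F(1) = (-log(96)) - (-log(5)) = log(5/96).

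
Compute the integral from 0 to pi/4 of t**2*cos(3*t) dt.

sqrt(2)*(-24*pi - 32 + 9*pi**2)/864

Integrate by parts twice (u = t^2, dv = cos(3*t) dt).
An antiderivative is F(t) = t**2*sin(3*t)/3 + 2*t*cos(3*t)/9 - 2*sin(3*t)/27.
Then F(pi/4) - F(0) = (sqrt(2)*(-24*pi - 32 + 9*pi**2)/864) - (0) = sqrt(2)*(-24*pi - 32 + 9*pi**2)/864.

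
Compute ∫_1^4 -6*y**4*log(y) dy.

Integrate by parts once (u = ln y, dv = -6*y**4 dy).
An antiderivative is F(y) = -6*y**5*(5*log(y) - 1)/25.
Then F(4) - F(1) = (6144/25 - 12288*log(2)/5) - (6/25) = 6138/25 - 12288*log(2)/5.

6138/25 - 12288*log(2)/5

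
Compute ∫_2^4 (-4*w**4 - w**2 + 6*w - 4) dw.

-11764/15

By the power rule, an antiderivative is F(w) = -4*w**5/5 - w**3/3 + 3*w**2 - 4*w.
Then F(4) - F(2) = (-12128/15) - (-364/15) = -11764/15.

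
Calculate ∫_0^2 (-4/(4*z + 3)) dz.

log(3/11)

An antiderivative is F(z) = -log(4*z + 3).
Then F(2) - F(0) = (-log(11)) - (-log(3)) = log(3/11).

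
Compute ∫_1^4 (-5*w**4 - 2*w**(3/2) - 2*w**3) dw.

-11753/10

By the power rule, an antiderivative is F(w) = -4*w**(5/2)/5 - w**5 - w**4/2.
Then F(4) - F(1) = (-5888/5) - (-23/10) = -11753/10.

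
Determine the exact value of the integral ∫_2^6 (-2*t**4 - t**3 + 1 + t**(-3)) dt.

By the power rule, an antiderivative is F(t) = -2*t**5/5 - t**4/4 + t - 1/(2*t**2).
Then F(6) - F(2) = (-1234229/360) - (-597/40) = -153607/45.

-153607/45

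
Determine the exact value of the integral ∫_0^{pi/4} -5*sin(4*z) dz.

An antiderivative is F(z) = 5*cos(4*z)/4.
Then F(pi/4) - F(0) = (-5/4) - (5/4) = -5/2.

-5/2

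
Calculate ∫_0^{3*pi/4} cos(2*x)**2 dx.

3*pi/8

Use the identity cos^2(2*x) = (1 + cos(4*x))/2.
An antiderivative is F(x) = x/2 + sin(4*x)/8.
Then F(3*pi/4) - F(0) = (3*pi/8) - (0) = 3*pi/8.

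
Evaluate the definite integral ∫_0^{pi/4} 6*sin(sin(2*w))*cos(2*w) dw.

Let u = sin(2*w), so du = 2*cos(2*w) dw. When w = 0, u = 0; when w = pi/4, u = 1.
The integral becomes 3·∫ sin(u) du from 0 to 1, with antiderivative -3*cos(u).
Back in w: F(w) = -3*cos(sin(2*w)).
Then F(pi/4) - F(0) = (-3*cos(1)) - (-3) = 3 - 3*cos(1).

3 - 3*cos(1)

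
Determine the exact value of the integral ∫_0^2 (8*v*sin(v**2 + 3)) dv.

Let u = v**2 + 3, so du = 2*v dv. When v = 0, u = 3; when v = 2, u = 7.
The integral becomes 4·∫ sin(u) du from 3 to 7, with antiderivative -4*cos(u).
Back in v: F(v) = -4*cos(v**2 + 3).
Then F(2) - F(0) = (-4*cos(7)) - (-4*cos(3)) = 4*cos(3) - 4*cos(7).

4*cos(3) - 4*cos(7)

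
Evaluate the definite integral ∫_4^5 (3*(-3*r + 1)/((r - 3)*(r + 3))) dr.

Factor the denominator: r**2 - 9 = (r + 3)(r - 3).
Partial fractions: 3*(-3*r + 1)/((r - 3)*(r + 3)) = -5/(r + 3) - 4/(r - 3).
An antiderivative is F(r) = -4*log(r - 3) - 5*log(r + 3).
Then F(5) - F(4) = (-19*log(2)) - (-5*log(7)) = -19*log(2) + 5*log(7).

-19*log(2) + 5*log(7)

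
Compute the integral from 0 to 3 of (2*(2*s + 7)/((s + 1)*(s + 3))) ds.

Factor the denominator: s**2 + 4*s + 3 = (s + 3)(s + 1).
Partial fractions: 2*(2*s + 7)/((s + 1)*(s + 3)) = -1/(s + 3) + 5/(s + 1).
An antiderivative is F(s) = 5*log(s + 1) - log(s + 3).
Then F(3) - F(0) = (-log(3) + 9*log(2)) - (-log(3)) = 9*log(2).

9*log(2)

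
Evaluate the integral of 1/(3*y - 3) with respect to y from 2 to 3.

An antiderivative is F(y) = log(3*y - 3)/3.
Then F(3) - F(2) = (log(6)/3) - (log(3)/3) = log(2)/3.

log(2)/3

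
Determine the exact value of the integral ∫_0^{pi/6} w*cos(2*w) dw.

Integrate by parts once (u = w, dv = cos(2*w) dw).
An antiderivative is F(w) = w*sin(2*w)/2 + cos(2*w)/4.
Then F(pi/6) - F(0) = (1/8 + sqrt(3)*pi/24) - (1/4) = -1/8 + sqrt(3)*pi/24.

-1/8 + sqrt(3)*pi/24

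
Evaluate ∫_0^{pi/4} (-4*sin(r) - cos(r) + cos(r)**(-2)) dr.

-3 + 3*sqrt(2)/2

An antiderivative is F(r) = -sin(r) + 4*cos(r) + tan(r).
Then F(pi/4) - F(0) = (1 + 3*sqrt(2)/2) - (4) = -3 + 3*sqrt(2)/2.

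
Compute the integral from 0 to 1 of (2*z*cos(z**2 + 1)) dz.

Let u = z**2 + 1, so du = 2*z dz. When z = 0, u = 1; when z = 1, u = 2.
The integral becomes ∫ cos(u) du from 1 to 2, with antiderivative sin(u).
Back in z: F(z) = sin(z**2 + 1).
Then F(1) - F(0) = (sin(2)) - (sin(1)) = -sin(1) + sin(2).

-sin(1) + sin(2)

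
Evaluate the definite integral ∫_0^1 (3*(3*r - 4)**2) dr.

21

Let u = 3*r - 4, so du = 3 dr. When r = 0, u = -4; when r = 1, u = -1.
The integral becomes ∫ u**2 du from -4 to -1, with antiderivative u**3/3.
Back in r: F(r) = (3*r - 4)**3/3.
Then F(1) - F(0) = (-1/3) - (-64/3) = 21.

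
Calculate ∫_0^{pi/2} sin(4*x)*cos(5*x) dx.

Use the identity sin(4*x)cos(5*x) = [sin(9*x) + sin(-x)]/2.
An antiderivative is F(x) = cos(x)/2 - cos(9*x)/18.
Then F(pi/2) - F(0) = (0) - (4/9) = -4/9.

-4/9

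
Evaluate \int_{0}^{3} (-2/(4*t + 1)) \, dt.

An antiderivative is F(t) = -log(4*t + 1)/2.
Then F(3) - F(0) = (-log(13)/2) - (0) = -log(13)/2.

-log(13)/2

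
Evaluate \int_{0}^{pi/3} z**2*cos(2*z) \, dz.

Integrate by parts twice (u = z^2, dv = cos(2*z) dz).
An antiderivative is F(z) = z**2*sin(2*z)/2 + z*cos(2*z)/2 - sin(2*z)/4.
Then F(pi/3) - F(0) = (-pi/12 - sqrt(3)/8 + sqrt(3)*pi**2/36) - (0) = -pi/12 - sqrt(3)/8 + sqrt(3)*pi**2/36.

-pi/12 - sqrt(3)/8 + sqrt(3)*pi**2/36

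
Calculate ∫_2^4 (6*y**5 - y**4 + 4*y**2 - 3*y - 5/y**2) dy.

233341/60

By the power rule, an antiderivative is F(y) = y**6 - y**5/5 + 4*y**3/3 - 3*y**2/2 + 5/y.
Then F(4) - F(2) = (237227/60) - (1943/30) = 233341/60.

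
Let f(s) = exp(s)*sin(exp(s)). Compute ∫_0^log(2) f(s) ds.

-cos(2) + cos(1)

Let u = exp(s), so du = exp(s) ds. When s = 0, u = 1; when s = log(2), u = 2.
The integral becomes ∫ sin(u) du from 1 to 2, with antiderivative -cos(u).
Back in s: F(s) = -cos(exp(s)).
Then F(log(2)) - F(0) = (-cos(2)) - (-cos(1)) = -cos(2) + cos(1).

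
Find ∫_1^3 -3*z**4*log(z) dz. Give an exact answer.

726/25 - 729*log(3)/5

Integrate by parts once (u = ln z, dv = -3*z**4 dz).
An antiderivative is F(z) = -3*z**5*(5*log(z) - 1)/25.
Then F(3) - F(1) = (729/25 - 729*log(3)/5) - (3/25) = 726/25 - 729*log(3)/5.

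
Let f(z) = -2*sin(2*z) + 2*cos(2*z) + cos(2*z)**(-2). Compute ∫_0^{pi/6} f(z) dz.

An antiderivative is F(z) = sin(2*z) + cos(2*z) + tan(2*z)/2.
Then F(pi/6) - F(0) = (1/2 + sqrt(3)) - (1) = -1/2 + sqrt(3).

-1/2 + sqrt(3)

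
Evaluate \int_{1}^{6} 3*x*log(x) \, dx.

-105/4 + 54*log(2) + 54*log(3)

Integrate by parts once (u = ln x, dv = 3*x dx).
An antiderivative is F(x) = 3*x**2*(2*log(x) - 1)/4.
Then F(6) - F(1) = (-27 + 54*log(2) + 54*log(3)) - (-3/4) = -105/4 + 54*log(2) + 54*log(3).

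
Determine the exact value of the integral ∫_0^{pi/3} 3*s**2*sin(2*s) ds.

Integrate by parts twice (u = s^2, dv = 3*sin(2*s) ds).
An antiderivative is F(s) = -3*s**2*cos(2*s)/2 + 3*s*sin(2*s)/2 + 3*cos(2*s)/4.
Then F(pi/3) - F(0) = (-3/8 + pi**2/12 + sqrt(3)*pi/4) - (3/4) = -9/8 + pi**2/12 + sqrt(3)*pi/4.

-9/8 + pi**2/12 + sqrt(3)*pi/4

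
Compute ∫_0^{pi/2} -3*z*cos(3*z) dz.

1/3 + pi/2

Integrate by parts once (u = z, dv = -3*cos(3*z) dz).
An antiderivative is F(z) = -z*sin(3*z) - cos(3*z)/3.
Then F(pi/2) - F(0) = (pi/2) - (-1/3) = 1/3 + pi/2.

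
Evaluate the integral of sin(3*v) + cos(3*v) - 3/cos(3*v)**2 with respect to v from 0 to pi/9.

An antiderivative is F(v) = sin(3*v)/3 - cos(3*v)/3 - tan(3*v).
Then F(pi/9) - F(0) = (-5*sqrt(3)/6 - 1/6) - (-1/3) = 1/6 - 5*sqrt(3)/6.

1/6 - 5*sqrt(3)/6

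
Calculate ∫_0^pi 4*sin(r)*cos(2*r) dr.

Use the identity sin(r)cos(2*r) = [sin(3*r) + sin(-r)]/2.
An antiderivative is F(r) = 2*cos(r) - 2*cos(3*r)/3.
Then F(pi) - F(0) = (-4/3) - (4/3) = -8/3.

-8/3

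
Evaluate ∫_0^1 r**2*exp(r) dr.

Integrate by parts twice (u = r^2, dv = exp(r) dr).
An antiderivative is F(r) = (r**2 - 2*r + 2)*exp(r).
Then F(1) - F(0) = (E) - (2) = -2 + E.

-2 + E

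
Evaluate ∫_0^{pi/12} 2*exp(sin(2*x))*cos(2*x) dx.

Let u = sin(2*x), so du = 2*cos(2*x) dx. When x = 0, u = 0; when x = pi/12, u = 1/2.
The integral becomes ∫ exp(u) du from 0 to 1/2, with antiderivative exp(u).
Back in x: F(x) = exp(sin(2*x)).
Then F(pi/12) - F(0) = (exp(1/2)) - (1) = -1 + exp(1/2).

-1 + exp(1/2)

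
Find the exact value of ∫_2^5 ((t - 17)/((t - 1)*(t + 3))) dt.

-5*log(5) + 7*log(2)

Factor the denominator: t**2 + 2*t - 3 = (t + 3)(t - 1).
Partial fractions: (t - 17)/((t - 1)*(t + 3)) = 5/(t + 3) - 4/(t - 1).
An antiderivative is F(t) = -4*log(t - 1) + 5*log(t + 3).
Then F(5) - F(2) = (7*log(2)) - (5*log(5)) = -5*log(5) + 7*log(2).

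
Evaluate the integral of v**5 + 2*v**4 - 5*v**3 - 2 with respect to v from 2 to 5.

61269/20

By the power rule, an antiderivative is F(v) = v**6/6 + 2*v**5/5 - 5*v**4/4 - 2*v.
Then F(5) - F(2) = (36755/12) - (-8/15) = 61269/20.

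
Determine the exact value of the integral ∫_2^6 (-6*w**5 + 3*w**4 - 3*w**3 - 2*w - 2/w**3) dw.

-1932202/45

By the power rule, an antiderivative is F(w) = -w**6 + 3*w**5/5 - 3*w**4/4 - w**2 + w**(-2).
Then F(6) - F(2) = (-7739707/180) - (-1211/20) = -1932202/45.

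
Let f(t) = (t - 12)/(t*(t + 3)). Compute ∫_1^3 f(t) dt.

log(3/32)

Factor the denominator: t**2 + 3*t = (t + 3)t.
Partial fractions: (t - 12)/(t*(t + 3)) = 5/(t + 3) - 4/t.
An antiderivative is F(t) = -4*log(t) + 5*log(t + 3).
Then F(3) - F(1) = (log(96)) - (10*log(2)) = log(3/32).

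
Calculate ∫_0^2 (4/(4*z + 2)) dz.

Let u = 4*z + 2, so du = 4 dz. When z = 0, u = 2; when z = 2, u = 10.
The integral becomes ∫ 1/u du from 2 to 10, with antiderivative log(u).
Back in z: F(z) = log(4*z + 2).
Then F(2) - F(0) = (log(10)) - (log(2)) = log(5).

log(5)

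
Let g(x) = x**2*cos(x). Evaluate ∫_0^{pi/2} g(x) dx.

-2 + pi**2/4

Integrate by parts twice (u = x^2, dv = cos(x) dx).
An antiderivative is F(x) = x**2*sin(x) + 2*x*cos(x) - 2*sin(x).
Then F(pi/2) - F(0) = (-2 + pi**2/4) - (0) = -2 + pi**2/4.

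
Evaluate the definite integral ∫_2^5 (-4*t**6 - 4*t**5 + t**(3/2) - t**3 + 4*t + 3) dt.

-1541259/28 - 8*sqrt(2)/5 + 10*sqrt(5)

By the power rule, an antiderivative is F(t) = -4*t**7/7 - 2*t**6/3 + 2*t**(5/2)/5 - t**4/4 + 2*t**2 + 3*t.
Then F(5) - F(2) = (-4632665/84 + 10*sqrt(5)) - (-2222/21 + 8*sqrt(2)/5) = -1541259/28 - 8*sqrt(2)/5 + 10*sqrt(5).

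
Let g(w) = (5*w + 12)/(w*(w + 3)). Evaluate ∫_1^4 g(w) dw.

Factor the denominator: w**2 + 3*w = (w + 3)w.
Partial fractions: (5*w + 12)/(w*(w + 3)) = 1/(w + 3) + 4/w.
An antiderivative is F(w) = 4*log(w) + log(w + 3).
Then F(4) - F(1) = (log(7) + 8*log(2)) - (log(4)) = log(7) + 6*log(2).

log(7) + 6*log(2)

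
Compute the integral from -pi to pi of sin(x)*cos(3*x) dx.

Use the identity sin(x)cos(3*x) = [sin(4*x) + sin(-2*x)]/2.
An antiderivative is F(x) = cos(2*x)/4 - cos(4*x)/8.
Then F(pi) - F(-pi) = (1/8) - (1/8) = 0.

0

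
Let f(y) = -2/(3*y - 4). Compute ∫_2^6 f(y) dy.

An antiderivative is F(y) = -2*log(3*y - 4)/3.
Then F(6) - F(2) = (-2*log(14)/3) - (-2*log(2)/3) = -2*log(7)/3.

-2*log(7)/3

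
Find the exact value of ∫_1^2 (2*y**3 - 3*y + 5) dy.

By the power rule, an antiderivative is F(y) = y**4/2 - 3*y**2/2 + 5*y.
Then F(2) - F(1) = (12) - (4) = 8.

8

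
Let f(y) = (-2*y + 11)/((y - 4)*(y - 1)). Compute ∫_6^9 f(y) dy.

Factor the denominator: y**2 - 5*y + 4 = (y - 1)(y - 4).
Partial fractions: (-2*y + 11)/((y - 4)*(y - 1)) = -3/(y - 1) + 1/(y - 4).
An antiderivative is F(y) = log(y - 4) - 3*log(y - 1).
Then F(9) - F(6) = (-9*log(2) + log(5)) - (-3*log(5) + log(2)) = -10*log(2) + 4*log(5).

-10*log(2) + 4*log(5)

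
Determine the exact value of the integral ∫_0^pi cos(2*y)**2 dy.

pi/2

Use the identity cos^2(2*y) = (1 + cos(4*y))/2.
An antiderivative is F(y) = y/2 + sin(4*y)/8.
Then F(pi) - F(0) = (pi/2) - (0) = pi/2.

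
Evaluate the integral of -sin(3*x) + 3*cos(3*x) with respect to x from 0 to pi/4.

An antiderivative is F(x) = sin(3*x) + cos(3*x)/3.
Then F(pi/4) - F(0) = (sqrt(2)/3) - (1/3) = -1/3 + sqrt(2)/3.

-1/3 + sqrt(2)/3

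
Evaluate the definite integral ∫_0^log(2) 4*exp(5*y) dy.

Let u = exp(y), so du = exp(y) dy. When y = 0, u = 1; when y = log(2), u = 2.
The integral becomes 4·∫ u**4 du from 1 to 2, with antiderivative 4*u**5/5.
Back in y: F(y) = 4*exp(5*y)/5.
Then F(log(2)) - F(0) = (128/5) - (4/5) = 124/5.

124/5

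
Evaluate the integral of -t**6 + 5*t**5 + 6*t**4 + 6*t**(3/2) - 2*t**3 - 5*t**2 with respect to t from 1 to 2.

48*sqrt(2)/5 + 5249/105

By the power rule, an antiderivative is F(t) = -t**7/7 + 5*t**6/6 + 12*t**(5/2)/5 + 6*t**5/5 - t**4/2 - 5*t**3/3.
Then F(2) - F(1) = (48*sqrt(2)/5 + 1824/35) - (223/105) = 48*sqrt(2)/5 + 5249/105.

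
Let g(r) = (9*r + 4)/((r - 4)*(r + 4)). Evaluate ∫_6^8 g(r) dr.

-4*log(5) + 4*log(3) + 9*log(2)

Factor the denominator: r**2 - 16 = (r + 4)(r - 4).
Partial fractions: (9*r + 4)/((r - 4)*(r + 4)) = 4/(r + 4) + 5/(r - 4).
An antiderivative is F(r) = 5*log(r - 4) + 4*log(r + 4).
Then F(8) - F(6) = (4*log(3) + 18*log(2)) - (9*log(2) + 4*log(5)) = -4*log(5) + 4*log(3) + 9*log(2).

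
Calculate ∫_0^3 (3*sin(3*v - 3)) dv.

Let u = 3*v - 3, so du = 3 dv. When v = 0, u = -3; when v = 3, u = 6.
The integral becomes ∫ sin(u) du from -3 to 6, with antiderivative -cos(u).
Back in v: F(v) = -cos(3*v - 3).
Then F(3) - F(0) = (-cos(6)) - (-cos(3)) = cos(3) - cos(6).

cos(3) - cos(6)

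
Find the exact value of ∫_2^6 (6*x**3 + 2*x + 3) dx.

1964

By the power rule, an antiderivative is F(x) = 3*x**4/2 + x**2 + 3*x.
Then F(6) - F(2) = (1998) - (34) = 1964.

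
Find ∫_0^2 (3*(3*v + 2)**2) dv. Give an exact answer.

168

Let u = 3*v + 2, so du = 3 dv. When v = 0, u = 2; when v = 2, u = 8.
The integral becomes ∫ u**2 du from 2 to 8, with antiderivative u**3/3.
Back in v: F(v) = (3*v + 2)**3/3.
Then F(2) - F(0) = (512/3) - (8/3) = 168.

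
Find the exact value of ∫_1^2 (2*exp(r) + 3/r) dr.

An antiderivative is F(r) = 2*exp(r) + 3*log(r).
Then F(2) - F(1) = (log(8) + 2*exp(2)) - (2*exp(1)) = -2*exp(1) + log(8) + 2*exp(2).

-2*exp(1) + log(8) + 2*exp(2)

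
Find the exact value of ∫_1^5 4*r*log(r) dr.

-24 + 50*log(5)

Integrate by parts once (u = ln r, dv = 4*r dr).
An antiderivative is F(r) = r**2*(2*log(r) - 1).
Then F(5) - F(1) = (-25 + 50*log(5)) - (-1) = -24 + 50*log(5).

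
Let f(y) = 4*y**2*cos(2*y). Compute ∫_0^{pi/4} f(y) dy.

Integrate by parts twice (u = y^2, dv = 4*cos(2*y) dy).
An antiderivative is F(y) = 2*y**2*sin(2*y) + 2*y*cos(2*y) - sin(2*y).
Then F(pi/4) - F(0) = (-1 + pi**2/8) - (0) = -1 + pi**2/8.

-1 + pi**2/8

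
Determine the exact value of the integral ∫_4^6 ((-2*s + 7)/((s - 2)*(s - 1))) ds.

-5*log(5) + 3*log(2) + 5*log(3)

Factor the denominator: s**2 - 3*s + 2 = (s - 1)(s - 2).
Partial fractions: (-2*s + 7)/((s - 2)*(s - 1)) = -5/(s - 1) + 3/(s - 2).
An antiderivative is F(s) = 3*log(s - 2) - 5*log(s - 1).
Then F(6) - F(4) = (-5*log(5) + 6*log(2)) - (-5*log(3) + 3*log(2)) = -5*log(5) + 3*log(2) + 5*log(3).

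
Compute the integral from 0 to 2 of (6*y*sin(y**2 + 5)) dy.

3*cos(5) - 3*cos(9)

Let u = y**2 + 5, so du = 2*y dy. When y = 0, u = 5; when y = 2, u = 9.
The integral becomes 3·∫ sin(u) du from 5 to 9, with antiderivative -3*cos(u).
Back in y: F(y) = -3*cos(y**2 + 5).
Then F(2) - F(0) = (-3*cos(9)) - (-3*cos(5)) = 3*cos(5) - 3*cos(9).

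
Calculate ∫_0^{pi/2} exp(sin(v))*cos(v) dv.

Let u = sin(v), so du = cos(v) dv. When v = 0, u = 0; when v = pi/2, u = 1.
The integral becomes ∫ exp(u) du from 0 to 1, with antiderivative exp(u).
Back in v: F(v) = exp(sin(v)).
Then F(pi/2) - F(0) = (E) - (1) = -1 + E.

-1 + E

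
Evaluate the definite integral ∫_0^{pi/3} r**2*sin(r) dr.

-1 - pi**2/18 + sqrt(3)*pi/3

Integrate by parts twice (u = r^2, dv = sin(r) dr).
An antiderivative is F(r) = -r**2*cos(r) + 2*r*sin(r) + 2*cos(r).
Then F(pi/3) - F(0) = (-pi**2/18 + 1 + sqrt(3)*pi/3) - (2) = -1 - pi**2/18 + sqrt(3)*pi/3.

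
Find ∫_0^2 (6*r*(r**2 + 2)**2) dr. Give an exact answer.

208

Let u = r**2 + 2, so du = 2*r dr. When r = 0, u = 2; when r = 2, u = 6.
The integral becomes 3·∫ u**2 du from 2 to 6, with antiderivative u**3.
Back in r: F(r) = (r**2 + 2)**3.
Then F(2) - F(0) = (216) - (8) = 208.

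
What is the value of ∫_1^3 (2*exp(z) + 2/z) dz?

An antiderivative is F(z) = 2*exp(z) + 2*log(z).
Then F(3) - F(1) = (2*log(3) + 2*exp(3)) - (2*exp(1)) = -2*exp(1) + 2*log(3) + 2*exp(3).

-2*exp(1) + 2*log(3) + 2*exp(3)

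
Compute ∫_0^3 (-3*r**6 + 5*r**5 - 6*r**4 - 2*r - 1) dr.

-44337/70

By the power rule, an antiderivative is F(r) = -3*r**7/7 + 5*r**6/6 - 6*r**5/5 - r**2 - r.
Then F(3) - F(0) = (-44337/70) - (0) = -44337/70.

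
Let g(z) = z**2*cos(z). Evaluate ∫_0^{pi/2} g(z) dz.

-2 + pi**2/4

Integrate by parts twice (u = z^2, dv = cos(z) dz).
An antiderivative is F(z) = z**2*sin(z) + 2*z*cos(z) - 2*sin(z).
Then F(pi/2) - F(0) = (-2 + pi**2/4) - (0) = -2 + pi**2/4.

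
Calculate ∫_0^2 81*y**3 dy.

Let u = 3*y, so du = 3 dy. When y = 0, u = 0; when y = 2, u = 6.
The integral becomes ∫ u**3 du from 0 to 6, with antiderivative u**4/4.
Back in y: F(y) = 81*y**4/4.
Then F(2) - F(0) = (324) - (0) = 324.

324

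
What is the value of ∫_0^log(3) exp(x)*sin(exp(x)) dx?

Let u = exp(x), so du = exp(x) dx. When x = 0, u = 1; when x = log(3), u = 3.
The integral becomes ∫ sin(u) du from 1 to 3, with antiderivative -cos(u).
Back in x: F(x) = -cos(exp(x)).
Then F(log(3)) - F(0) = (-cos(3)) - (-cos(1)) = cos(1) - cos(3).

cos(1) - cos(3)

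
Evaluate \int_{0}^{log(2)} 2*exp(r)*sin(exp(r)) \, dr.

Let u = exp(r), so du = exp(r) dr. When r = 0, u = 1; when r = log(2), u = 2.
The integral becomes 2·∫ sin(u) du from 1 to 2, with antiderivative -2*cos(u).
Back in r: F(r) = -2*cos(exp(r)).
Then F(log(2)) - F(0) = (-2*cos(2)) - (-2*cos(1)) = -2*cos(2) + 2*cos(1).

-2*cos(2) + 2*cos(1)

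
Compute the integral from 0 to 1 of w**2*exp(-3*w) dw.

Integrate by parts twice (u = w^2, dv = exp(-3*w) dw).
An antiderivative is F(w) = (-9*w**2 - 6*w - 2)*exp(-3*w)/27.
Then F(1) - F(0) = (-17*exp(-3)/27) - (-2/27) = 2/27 - 17*exp(-3)/27.

2/27 - 17*exp(-3)/27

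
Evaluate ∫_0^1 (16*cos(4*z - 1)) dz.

Let u = 4*z - 1, so du = 4 dz. When z = 0, u = -1; when z = 1, u = 3.
The integral becomes 4·∫ cos(u) du from -1 to 3, with antiderivative 4*sin(u).
Back in z: F(z) = 4*sin(4*z - 1).
Then F(1) - F(0) = (4*sin(3)) - (-4*sin(1)) = 4*sin(3) + 4*sin(1).

4*sin(3) + 4*sin(1)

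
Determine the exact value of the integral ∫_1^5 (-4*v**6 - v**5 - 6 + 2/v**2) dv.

By the power rule, an antiderivative is F(v) = -4*v**7/7 - v**6/6 - 6*v - 2/v.
Then F(5) - F(1) = (-9928259/210) - (-367/42) = -1654404/35.

-1654404/35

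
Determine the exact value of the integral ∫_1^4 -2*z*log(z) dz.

Integrate by parts once (u = ln z, dv = -2*z dz).
An antiderivative is F(z) = -z**2*(2*log(z) - 1)/2.
Then F(4) - F(1) = (8 - 32*log(2)) - (1/2) = 15/2 - 32*log(2).

15/2 - 32*log(2)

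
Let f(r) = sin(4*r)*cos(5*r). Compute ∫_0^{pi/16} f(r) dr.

-4/9 + sin(pi/16)/18 + cos(pi/16)/2

Use the identity sin(4*r)cos(5*r) = [sin(9*r) + sin(-r)]/2.
An antiderivative is F(r) = cos(r)/2 - cos(9*r)/18.
Then F(pi/16) - F(0) = (sin(pi/16)/18 + cos(pi/16)/2) - (4/9) = -4/9 + sin(pi/16)/18 + cos(pi/16)/2.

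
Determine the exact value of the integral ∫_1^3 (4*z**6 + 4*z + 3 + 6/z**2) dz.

8926/7

By the power rule, an antiderivative is F(z) = 4*z**7/7 + 2*z**2 + 3*z - 6/z.
Then F(3) - F(1) = (8923/7) - (-3/7) = 8926/7.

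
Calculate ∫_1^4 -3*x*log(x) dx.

45/4 - 48*log(2)

Integrate by parts once (u = ln x, dv = -3*x dx).
An antiderivative is F(x) = -3*x**2*(2*log(x) - 1)/4.
Then F(4) - F(1) = (12 - 48*log(2)) - (3/4) = 45/4 - 48*log(2).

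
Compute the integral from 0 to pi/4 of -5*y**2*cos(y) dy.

5*sqrt(2)*(-8*pi - pi**2 + 32)/32

Integrate by parts twice (u = y^2, dv = -5*cos(y) dy).
An antiderivative is F(y) = -5*y**2*sin(y) - 10*y*cos(y) + 10*sin(y).
Then F(pi/4) - F(0) = (5*sqrt(2)*(-8*pi - pi**2 + 32)/32) - (0) = 5*sqrt(2)*(-8*pi - pi**2 + 32)/32.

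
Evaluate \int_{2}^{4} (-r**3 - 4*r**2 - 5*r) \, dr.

By the power rule, an antiderivative is F(r) = -r**4/4 - 4*r**3/3 - 5*r**2/2.
Then F(4) - F(2) = (-568/3) - (-74/3) = -494/3.

-494/3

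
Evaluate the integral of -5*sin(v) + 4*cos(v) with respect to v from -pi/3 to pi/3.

4*sqrt(3)

An antiderivative is F(v) = 4*sin(v) + 5*cos(v).
Then F(pi/3) - F(-pi/3) = (5/2 + 2*sqrt(3)) - (5/2 - 2*sqrt(3)) = 4*sqrt(3).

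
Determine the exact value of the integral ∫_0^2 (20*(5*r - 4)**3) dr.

Let u = 5*r - 4, so du = 5 dr. When r = 0, u = -4; when r = 2, u = 6.
The integral becomes 4·∫ u**3 du from -4 to 6, with antiderivative u**4.
Back in r: F(r) = (5*r - 4)**4.
Then F(2) - F(0) = (1296) - (256) = 1040.

1040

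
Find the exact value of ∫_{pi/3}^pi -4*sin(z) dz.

An antiderivative is F(z) = 4*cos(z).
Then F(pi) - F(pi/3) = (-4) - (2) = -6.

-6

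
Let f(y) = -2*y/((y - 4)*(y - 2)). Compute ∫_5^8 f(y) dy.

Factor the denominator: y**2 - 6*y + 8 = (y - 2)(y - 4).
Partial fractions: -2*y/((y - 4)*(y - 2)) = 2/(y - 2) - 4/(y - 4).
An antiderivative is F(y) = -4*log(y - 4) + 2*log(y - 2).
Then F(8) - F(5) = (log(9/64)) - (log(9)) = -log(64).

-log(64)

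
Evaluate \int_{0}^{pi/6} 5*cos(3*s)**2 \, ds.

5*pi/12

Use the identity cos^2(3*s) = (1 + cos(6*s))/2.
An antiderivative is F(s) = 5*s/2 + 5*sin(6*s)/12.
Then F(pi/6) - F(0) = (5*pi/12) - (0) = 5*pi/12.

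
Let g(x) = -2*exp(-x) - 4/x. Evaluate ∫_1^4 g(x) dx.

-8*log(2) - 2*exp(-1) + 2*exp(-4)

An antiderivative is F(x) = -4*log(x) + 2*exp(-x).
Then F(4) - F(1) = (-8*log(2) + 2*exp(-4)) - (2*exp(-1)) = -8*log(2) - 2*exp(-1) + 2*exp(-4).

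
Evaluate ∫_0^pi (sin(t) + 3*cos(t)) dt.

2

An antiderivative is F(t) = 3*sin(t) - cos(t).
Then F(pi) - F(0) = (1) - (-1) = 2.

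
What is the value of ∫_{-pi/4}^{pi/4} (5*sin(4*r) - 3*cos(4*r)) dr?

An antiderivative is F(r) = -3*sin(4*r)/4 - 5*cos(4*r)/4.
Then F(pi/4) - F(-pi/4) = (5/4) - (5/4) = 0.

0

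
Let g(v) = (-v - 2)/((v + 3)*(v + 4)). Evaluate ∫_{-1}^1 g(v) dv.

log(18/25)

Factor the denominator: v**2 + 7*v + 12 = (v + 4)(v + 3).
Partial fractions: (-v - 2)/((v + 3)*(v + 4)) = -2/(v + 4) + 1/(v + 3).
An antiderivative is F(v) = log(v + 3) - 2*log(v + 4).
Then F(1) - F(-1) = (log(4/25)) - (log(2/9)) = log(18/25).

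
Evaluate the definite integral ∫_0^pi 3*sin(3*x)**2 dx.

3*pi/2

Use the identity sin^2(3*x) = (1 - cos(6*x))/2.
An antiderivative is F(x) = 3*x/2 - sin(6*x)/4.
Then F(pi) - F(0) = (3*pi/2) - (0) = 3*pi/2.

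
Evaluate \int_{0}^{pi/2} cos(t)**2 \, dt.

Use the identity cos^2(t) = (1 + cos(2*t))/2.
An antiderivative is F(t) = t/2 + sin(2*t)/4.
Then F(pi/2) - F(0) = (pi/4) - (0) = pi/4.

pi/4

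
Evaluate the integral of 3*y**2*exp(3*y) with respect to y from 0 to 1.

Integrate by parts twice (u = y^2, dv = 3*exp(3*y) dy).
An antiderivative is F(y) = (9*y**2 - 6*y + 2)*exp(3*y)/9.
Then F(1) - F(0) = (5*exp(3)/9) - (2/9) = -2/9 + 5*exp(3)/9.

-2/9 + 5*exp(3)/9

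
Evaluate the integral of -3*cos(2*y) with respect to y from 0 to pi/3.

-3*sqrt(3)/4

An antiderivative is F(y) = -3*sin(2*y)/2.
Then F(pi/3) - F(0) = (-3*sqrt(3)/4) - (0) = -3*sqrt(3)/4.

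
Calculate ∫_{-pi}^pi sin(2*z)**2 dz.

Use the identity sin^2(2*z) = (1 - cos(4*z))/2.
An antiderivative is F(z) = z/2 - sin(4*z)/8.
Then F(pi) - F(-pi) = (pi/2) - (-pi/2) = pi.

pi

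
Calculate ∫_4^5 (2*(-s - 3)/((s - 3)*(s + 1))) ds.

log(3/20)

Factor the denominator: s**2 - 2*s - 3 = (s + 1)(s - 3).
Partial fractions: 2*(-s - 3)/((s - 3)*(s + 1)) = 1/(s + 1) - 3/(s - 3).
An antiderivative is F(s) = -3*log(s - 3) + log(s + 1).
Then F(5) - F(4) = (log(3/4)) - (log(5)) = log(3/20).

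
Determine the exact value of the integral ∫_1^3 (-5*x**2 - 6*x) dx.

By the power rule, an antiderivative is F(x) = -5*x**3/3 - 3*x**2.
Then F(3) - F(1) = (-72) - (-14/3) = -202/3.

-202/3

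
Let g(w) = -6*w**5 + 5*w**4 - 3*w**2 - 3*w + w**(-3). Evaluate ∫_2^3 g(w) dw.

By the power rule, an antiderivative is F(w) = -w**6 + w**5 - w**3 - 3*w**2/2 - 1/(2*w**2).
Then F(3) - F(2) = (-4739/9) - (-369/8) = -34591/72.

-34591/72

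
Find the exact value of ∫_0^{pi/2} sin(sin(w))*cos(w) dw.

Let u = sin(w), so du = cos(w) dw. When w = 0, u = 0; when w = pi/2, u = 1.
The integral becomes ∫ sin(u) du from 0 to 1, with antiderivative -cos(u).
Back in w: F(w) = -cos(sin(w)).
Then F(pi/2) - F(0) = (-cos(1)) - (-1) = 1 - cos(1).

1 - cos(1)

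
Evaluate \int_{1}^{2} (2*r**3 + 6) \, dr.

27/2

By the power rule, an antiderivative is F(r) = r**4/2 + 6*r.
Then F(2) - F(1) = (20) - (13/2) = 27/2.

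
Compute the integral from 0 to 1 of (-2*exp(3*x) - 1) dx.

-2*exp(3)/3 - 1/3

An antiderivative is F(x) = -2*exp(3*x)/3 - x.
Then F(1) - F(0) = (-2*exp(3)/3 - 1) - (-2/3) = -2*exp(3)/3 - 1/3.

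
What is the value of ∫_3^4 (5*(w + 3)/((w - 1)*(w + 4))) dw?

Factor the denominator: w**2 + 3*w - 4 = (w + 4)(w - 1).
Partial fractions: 5*(w + 3)/((w - 1)*(w + 4)) = 1/(w + 4) + 4/(w - 1).
An antiderivative is F(w) = 4*log(w - 1) + log(w + 4).
Then F(4) - F(3) = (3*log(2) + 4*log(3)) - (log(7) + 4*log(2)) = log(81/14).

log(81/14)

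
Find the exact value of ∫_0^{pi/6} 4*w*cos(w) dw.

Integrate by parts once (u = w, dv = 4*cos(w) dw).
An antiderivative is F(w) = 4*w*sin(w) + 4*cos(w).
Then F(pi/6) - F(0) = (pi/3 + 2*sqrt(3)) - (4) = -4 + pi/3 + 2*sqrt(3).

-4 + pi/3 + 2*sqrt(3)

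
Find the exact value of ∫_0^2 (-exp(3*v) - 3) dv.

-exp(6)/3 - 17/3

An antiderivative is F(v) = -exp(3*v)/3 - 3*v.
Then F(2) - F(0) = (-exp(6)/3 - 6) - (-1/3) = -exp(6)/3 - 17/3.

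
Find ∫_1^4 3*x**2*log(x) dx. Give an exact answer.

Integrate by parts once (u = ln x, dv = 3*x**2 dx).
An antiderivative is F(x) = x**3*(3*log(x) - 1)/3.
Then F(4) - F(1) = (-64/3 + 128*log(2)) - (-1/3) = -21 + 128*log(2).

-21 + 128*log(2)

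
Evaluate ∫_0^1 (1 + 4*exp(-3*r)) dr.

7/3 - 4*exp(-3)/3

An antiderivative is F(r) = r - 4*exp(-3*r)/3.
Then F(1) - F(0) = (1 - 4*exp(-3)/3) - (-4/3) = 7/3 - 4*exp(-3)/3.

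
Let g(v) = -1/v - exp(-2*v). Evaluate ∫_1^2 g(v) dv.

An antiderivative is F(v) = -log(v) + exp(-2*v)/2.
Then F(2) - F(1) = (-log(2) + exp(-4)/2) - (exp(-2)/2) = -log(2) - exp(-2)/2 + exp(-4)/2.

-log(2) - exp(-2)/2 + exp(-4)/2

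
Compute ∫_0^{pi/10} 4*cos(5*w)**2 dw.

Use the identity cos^2(5*w) = (1 + cos(10*w))/2.
An antiderivative is F(w) = 2*w + sin(10*w)/5.
Then F(pi/10) - F(0) = (pi/5) - (0) = pi/5.

pi/5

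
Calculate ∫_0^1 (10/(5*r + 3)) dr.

log(64/9)

Let u = 5*r + 3, so du = 5 dr. When r = 0, u = 3; when r = 1, u = 8.
The integral becomes 2·∫ 1/u du from 3 to 8, with antiderivative 2*log(u).
Back in r: F(r) = 2*log(5*r + 3).
Then F(1) - F(0) = (log(64)) - (log(9)) = log(64/9).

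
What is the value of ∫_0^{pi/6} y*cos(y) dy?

Integrate by parts once (u = y, dv = cos(y) dy).
An antiderivative is F(y) = y*sin(y) + cos(y).
Then F(pi/6) - F(0) = (pi/12 + sqrt(3)/2) - (1) = -1 + pi/12 + sqrt(3)/2.

-1 + pi/12 + sqrt(3)/2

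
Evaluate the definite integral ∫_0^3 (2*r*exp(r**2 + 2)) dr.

Let u = r**2 + 2, so du = 2*r dr. When r = 0, u = 2; when r = 3, u = 11.
The integral becomes ∫ exp(u) du from 2 to 11, with antiderivative exp(u).
Back in r: F(r) = exp(r**2 + 2).
Then F(3) - F(0) = (exp(11)) - (exp(2)) = -exp(2) + exp(11).

-exp(2) + exp(11)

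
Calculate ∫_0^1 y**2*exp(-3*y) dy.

Integrate by parts twice (u = y^2, dv = exp(-3*y) dy).
An antiderivative is F(y) = (-9*y**2 - 6*y - 2)*exp(-3*y)/27.
Then F(1) - F(0) = (-17*exp(-3)/27) - (-2/27) = 2/27 - 17*exp(-3)/27.

2/27 - 17*exp(-3)/27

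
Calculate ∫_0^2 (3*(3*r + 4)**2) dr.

Let u = 3*r + 4, so du = 3 dr. When r = 0, u = 4; when r = 2, u = 10.
The integral becomes ∫ u**2 du from 4 to 10, with antiderivative u**3/3.
Back in r: F(r) = (3*r + 4)**3/3.
Then F(2) - F(0) = (1000/3) - (64/3) = 312.

312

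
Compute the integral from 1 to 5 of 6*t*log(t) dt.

Integrate by parts once (u = ln t, dv = 6*t dt).
An antiderivative is F(t) = 3*t**2*(2*log(t) - 1)/2.
Then F(5) - F(1) = (-75/2 + 75*log(5)) - (-3/2) = -36 + 75*log(5).

-36 + 75*log(5)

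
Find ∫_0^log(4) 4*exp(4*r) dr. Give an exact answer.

255

Let u = exp(r), so du = exp(r) dr. When r = 0, u = 1; when r = log(4), u = 4.
The integral becomes 4·∫ u**3 du from 1 to 4, with antiderivative u**4.
Back in r: F(r) = exp(4*r).
Then F(log(4)) - F(0) = (256) - (1) = 255.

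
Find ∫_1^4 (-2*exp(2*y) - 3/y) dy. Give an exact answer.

An antiderivative is F(y) = -exp(2*y) - 3*log(y).
Then F(4) - F(1) = (-exp(8) - log(64)) - (-exp(2)) = -exp(8) - log(64) + exp(2).

-exp(8) - log(64) + exp(2)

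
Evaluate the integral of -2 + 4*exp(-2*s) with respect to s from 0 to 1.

-2*exp(-2)

An antiderivative is F(s) = -2*s - 2*exp(-2*s).
Then F(1) - F(0) = (-2 - 2*exp(-2)) - (-2) = -2*exp(-2).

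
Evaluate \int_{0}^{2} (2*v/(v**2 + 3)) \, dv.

Let u = v**2 + 3, so du = 2*v dv. When v = 0, u = 3; when v = 2, u = 7.
The integral becomes ∫ 1/u du from 3 to 7, with antiderivative log(u).
Back in v: F(v) = log(v**2 + 3).
Then F(2) - F(0) = (log(7)) - (log(3)) = log(7/3).

log(7/3)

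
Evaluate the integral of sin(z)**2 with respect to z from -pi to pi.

pi

Use the identity sin^2(z) = (1 - cos(2*z))/2.
An antiderivative is F(z) = z/2 - sin(2*z)/4.
Then F(pi) - F(-pi) = (pi/2) - (-pi/2) = pi.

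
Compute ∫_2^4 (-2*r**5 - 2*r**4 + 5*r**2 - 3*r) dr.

By the power rule, an antiderivative is F(r) = -r**6/3 - 2*r**5/5 + 5*r**3/3 - 3*r**2/2.
Then F(4) - F(2) = (-25384/15) - (-134/5) = -24982/15.

-24982/15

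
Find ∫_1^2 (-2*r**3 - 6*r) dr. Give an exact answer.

By the power rule, an antiderivative is F(r) = -r**4/2 - 3*r**2.
Then F(2) - F(1) = (-20) - (-7/2) = -33/2.

-33/2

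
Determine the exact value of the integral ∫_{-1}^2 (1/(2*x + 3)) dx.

log(7)/2

An antiderivative is F(x) = log(2*x + 3)/2.
Then F(2) - F(-1) = (log(7)/2) - (0) = log(7)/2.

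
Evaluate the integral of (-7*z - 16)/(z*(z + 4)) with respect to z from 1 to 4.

Factor the denominator: z**2 + 4*z = (z + 4)z.
Partial fractions: (-7*z - 16)/(z*(z + 4)) = -3/(z + 4) - 4/z.
An antiderivative is F(z) = -4*log(z) - 3*log(z + 4).
Then F(4) - F(1) = (-17*log(2)) - (-3*log(5)) = -17*log(2) + 3*log(5).

-17*log(2) + 3*log(5)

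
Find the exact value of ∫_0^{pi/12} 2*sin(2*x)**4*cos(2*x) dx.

1/160

Let u = sin(2*x), so du = 2*cos(2*x) dx. When x = 0, u = 0; when x = pi/12, u = 1/2.
The integral becomes ∫ u**4 du from 0 to 1/2, with antiderivative u**5/5.
Back in x: F(x) = sin(2*x)**5/5.
Then F(pi/12) - F(0) = (1/160) - (0) = 1/160.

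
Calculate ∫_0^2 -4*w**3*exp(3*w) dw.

-184*exp(6)/27 - 8/27

Integrate by parts 3 times (u = w^3, dv = -4*exp(3*w) dw).
An antiderivative is F(w) = (-36*w**3 + 36*w**2 - 24*w + 8)*exp(3*w)/27.
Then F(2) - F(0) = (-184*exp(6)/27) - (8/27) = -184*exp(6)/27 - 8/27.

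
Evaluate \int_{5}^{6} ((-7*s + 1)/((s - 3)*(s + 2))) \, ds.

-4*log(3) - 5*log(2) + 3*log(7)

Factor the denominator: s**2 - s - 6 = (s + 2)(s - 3).
Partial fractions: (-7*s + 1)/((s - 3)*(s + 2)) = -3/(s + 2) - 4/(s - 3).
An antiderivative is F(s) = -4*log(s - 3) - 3*log(s + 2).
Then F(6) - F(5) = (-9*log(2) - 4*log(3)) - (-3*log(7) - 4*log(2)) = -4*log(3) - 5*log(2) + 3*log(7).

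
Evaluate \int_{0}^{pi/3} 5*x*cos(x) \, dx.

-5/2 + 5*sqrt(3)*pi/6

Integrate by parts once (u = x, dv = 5*cos(x) dx).
An antiderivative is F(x) = 5*x*sin(x) + 5*cos(x).
Then F(pi/3) - F(0) = (5/2 + 5*sqrt(3)*pi/6) - (5) = -5/2 + 5*sqrt(3)*pi/6.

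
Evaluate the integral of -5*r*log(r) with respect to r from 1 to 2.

15/4 - 10*log(2)

Integrate by parts once (u = ln r, dv = -5*r dr).
An antiderivative is F(r) = -5*r**2*(2*log(r) - 1)/4.
Then F(2) - F(1) = (5 - 10*log(2)) - (5/4) = 15/4 - 10*log(2).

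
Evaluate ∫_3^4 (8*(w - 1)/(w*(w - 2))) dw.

Factor the denominator: w**2 - 2*w = w(w - 2).
Partial fractions: 8*(w - 1)/(w*(w - 2)) = 4/w + 4/(w - 2).
An antiderivative is F(w) = 4*log(w) + 4*log(w - 2).
Then F(4) - F(3) = (12*log(2)) - (log(81)) = -4*log(3) + 12*log(2).

-4*log(3) + 12*log(2)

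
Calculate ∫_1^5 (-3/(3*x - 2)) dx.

An antiderivative is F(x) = -log(3*x - 2).
Then F(5) - F(1) = (-log(13)) - (0) = -log(13).

-log(13)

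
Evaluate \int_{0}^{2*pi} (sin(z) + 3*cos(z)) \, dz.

An antiderivative is F(z) = 3*sin(z) - cos(z).
Then F(2*pi) - F(0) = (-1) - (-1) = 0.

0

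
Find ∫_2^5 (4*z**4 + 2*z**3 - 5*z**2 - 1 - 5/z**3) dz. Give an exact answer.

20643/8

By the power rule, an antiderivative is F(z) = 4*z**5/5 + z**4/2 - 5*z**3/3 - z + 5/(2*z**2).
Then F(5) - F(2) = (38989/15) - (2267/120) = 20643/8.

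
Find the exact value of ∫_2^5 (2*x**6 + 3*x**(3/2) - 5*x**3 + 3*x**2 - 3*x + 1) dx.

By the power rule, an antiderivative is F(x) = 2*x**7/7 + 6*x**(5/2)/5 - 5*x**4/4 + x**3 - 3*x**2/2 + x.
Then F(5) - F(2) = (30*sqrt(5) + 605715/28) - (24*sqrt(2)/5 + 144/7) = -24*sqrt(2)/5 + 30*sqrt(5) + 605139/28.

-24*sqrt(2)/5 + 30*sqrt(5) + 605139/28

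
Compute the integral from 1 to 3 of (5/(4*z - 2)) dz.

5*log(5)/4

An antiderivative is F(z) = 5*log(4*z - 2)/4.
Then F(3) - F(1) = (5*log(10)/4) - (5*log(2)/4) = 5*log(5)/4.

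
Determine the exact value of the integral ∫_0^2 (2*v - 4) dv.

By the power rule, an antiderivative is F(v) = v**2 - 4*v.
Then F(2) - F(0) = (-4) - (0) = -4.

-4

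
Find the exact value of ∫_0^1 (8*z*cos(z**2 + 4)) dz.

4*sin(5) - 4*sin(4)

Let u = z**2 + 4, so du = 2*z dz. When z = 0, u = 4; when z = 1, u = 5.
The integral becomes 4·∫ cos(u) du from 4 to 5, with antiderivative 4*sin(u).
Back in z: F(z) = 4*sin(z**2 + 4).
Then F(1) - F(0) = (4*sin(5)) - (4*sin(4)) = 4*sin(5) - 4*sin(4).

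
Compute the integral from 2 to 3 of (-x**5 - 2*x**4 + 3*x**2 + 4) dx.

-5167/30

By the power rule, an antiderivative is F(x) = -x**6/6 - 2*x**5/5 + x**3 + 4*x.
Then F(3) - F(2) = (-1797/10) - (-112/15) = -5167/30.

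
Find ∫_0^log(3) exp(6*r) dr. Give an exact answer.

Let u = exp(r), so du = exp(r) dr. When r = 0, u = 1; when r = log(3), u = 3.
The integral becomes ∫ u**5 du from 1 to 3, with antiderivative u**6/6.
Back in r: F(r) = exp(6*r)/6.
Then F(log(3)) - F(0) = (243/2) - (1/6) = 364/3.

364/3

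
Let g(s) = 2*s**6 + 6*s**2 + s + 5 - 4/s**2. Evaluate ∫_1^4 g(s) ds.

67569/14

By the power rule, an antiderivative is F(s) = 2*s**7/7 + 2*s**3 + s**2/2 + 5*s + 4/s.
Then F(4) - F(1) = (33867/7) - (165/14) = 67569/14.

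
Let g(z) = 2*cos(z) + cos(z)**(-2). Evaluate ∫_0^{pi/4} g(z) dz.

1 + sqrt(2)

An antiderivative is F(z) = 2*sin(z) + tan(z).
Then F(pi/4) - F(0) = (1 + sqrt(2)) - (0) = 1 + sqrt(2).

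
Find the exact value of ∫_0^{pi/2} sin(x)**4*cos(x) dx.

Let u = sin(x), so du = cos(x) dx. When x = 0, u = 0; when x = pi/2, u = 1.
The integral becomes ∫ u**4 du from 0 to 1, with antiderivative u**5/5.
Back in x: F(x) = sin(x)**5/5.
Then F(pi/2) - F(0) = (1/5) - (0) = 1/5.

1/5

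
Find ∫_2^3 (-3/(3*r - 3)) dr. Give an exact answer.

-log(2)

An antiderivative is F(r) = -log(3*r - 3).
Then F(3) - F(2) = (-log(6)) - (-log(3)) = -log(2).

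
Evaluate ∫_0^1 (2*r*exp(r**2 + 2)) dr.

Let u = r**2 + 2, so du = 2*r dr. When r = 0, u = 2; when r = 1, u = 3.
The integral becomes ∫ exp(u) du from 2 to 3, with antiderivative exp(u).
Back in r: F(r) = exp(r**2 + 2).
Then F(1) - F(0) = (exp(3)) - (exp(2)) = -exp(2) + exp(3).

-exp(2) + exp(3)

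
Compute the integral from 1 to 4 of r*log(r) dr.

Integrate by parts once (u = ln r, dv = r dr).
An antiderivative is F(r) = r**2*(2*log(r) - 1)/4.
Then F(4) - F(1) = (-4 + 16*log(2)) - (-1/4) = -15/4 + 16*log(2).

-15/4 + 16*log(2)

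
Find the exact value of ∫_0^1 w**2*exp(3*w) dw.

Integrate by parts twice (u = w^2, dv = exp(3*w) dw).
An antiderivative is F(w) = (9*w**2 - 6*w + 2)*exp(3*w)/27.
Then F(1) - F(0) = (5*exp(3)/27) - (2/27) = -2/27 + 5*exp(3)/27.

-2/27 + 5*exp(3)/27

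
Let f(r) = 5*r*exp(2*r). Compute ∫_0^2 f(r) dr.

5/4 + 15*exp(4)/4

Integrate by parts once (u = r, dv = 5*exp(2*r) dr).
An antiderivative is F(r) = (10*r - 5)*exp(2*r)/4.
Then F(2) - F(0) = (15*exp(4)/4) - (-5/4) = 5/4 + 15*exp(4)/4.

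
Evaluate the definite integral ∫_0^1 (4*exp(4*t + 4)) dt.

Let u = 4*t + 4, so du = 4 dt. When t = 0, u = 4; when t = 1, u = 8.
The integral becomes ∫ exp(u) du from 4 to 8, with antiderivative exp(u).
Back in t: F(t) = exp(4*t + 4).
Then F(1) - F(0) = (exp(8)) - (exp(4)) = -exp(4) + exp(8).

-exp(4) + exp(8)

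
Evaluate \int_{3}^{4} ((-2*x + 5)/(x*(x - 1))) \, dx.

-13*log(2) + 8*log(3)

Factor the denominator: x**2 - x = x(x - 1).
Partial fractions: (-2*x + 5)/(x*(x - 1)) = -5/x + 3/(x - 1).
An antiderivative is F(x) = -5*log(x) + 3*log(x - 1).
Then F(4) - F(3) = (-10*log(2) + 3*log(3)) - (-5*log(3) + 3*log(2)) = -13*log(2) + 8*log(3).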